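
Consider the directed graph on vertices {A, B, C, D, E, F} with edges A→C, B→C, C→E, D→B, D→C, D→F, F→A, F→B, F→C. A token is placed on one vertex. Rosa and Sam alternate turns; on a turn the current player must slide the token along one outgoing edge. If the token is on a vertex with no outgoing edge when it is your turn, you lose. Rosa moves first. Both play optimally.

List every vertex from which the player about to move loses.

A, B, E

Work bottom-up. With no move the player to move loses. Otherwise the position is W if at least one move leads to an L position for the opponent, and L if every move leads to a W.
Every edge goes from a vertex to one that appears earlier in the order E, C, A, B, F, D, so processing vertices in that order labels each vertex after all of its successors.
E: no outgoing edge → L
C: →E(L), so W
A: →C(W) only, which is W, so L
B: →C(W) only, which is W, so L
F: →B(L), so W
D: →B(L), so W
The losing starting vertices are exactly the entries labelled L in this table (3 of them).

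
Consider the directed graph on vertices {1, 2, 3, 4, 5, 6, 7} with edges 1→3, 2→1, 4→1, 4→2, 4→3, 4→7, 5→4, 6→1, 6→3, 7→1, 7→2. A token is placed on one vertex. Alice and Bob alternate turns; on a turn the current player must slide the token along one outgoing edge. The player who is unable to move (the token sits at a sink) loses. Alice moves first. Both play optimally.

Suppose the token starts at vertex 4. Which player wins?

Alice wins.

Positions with no move are L. A position that does have a move is losing for the player to move precisely when every available move leads to a winning position for the opponent. Fill in the labels:
Every edge goes from a vertex to one that appears earlier in the order 3, 1, 2, 7, 6, 4, 5, so processing vertices in that order labels each vertex after all of its successors.
3: no outgoing edge → L
1: →3(L), so W
2: →1(W) only, which is W, so L
7: →2(L), so W
6: →3(L), so W
4: →2(L), so W
5: →4(W) only, which is W, so L
The starting position 4 is W: Alice should move to 2, handing over an L position.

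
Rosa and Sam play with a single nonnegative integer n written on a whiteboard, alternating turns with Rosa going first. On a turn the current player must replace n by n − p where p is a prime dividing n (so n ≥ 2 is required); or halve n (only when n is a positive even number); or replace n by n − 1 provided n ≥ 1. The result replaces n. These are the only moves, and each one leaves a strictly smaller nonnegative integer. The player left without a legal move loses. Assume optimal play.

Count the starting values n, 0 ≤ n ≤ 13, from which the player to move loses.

Use the standard recursion: the mover loses at a terminal position; elsewhere, the mover wins exactly when some move hands the opponent an L position.
n=0: no move → L
n=1: can move to 0, which is L ⇒ W
n=2: can move to 0, which is L ⇒ W
n=3: can move to 0, which is L ⇒ W
n=4: moves to 2(W), 3(W); every one is W ⇒ L
n=5: can move to 0, which is L ⇒ W
n=6: can move to 4, which is L ⇒ W
n=7: can move to 0, which is L ⇒ W
n=8: can move to 4, which is L ⇒ W
n=9: moves to 6(W), 8(W); every one is W ⇒ L
n=10: can move to 9, which is L ⇒ W
n=11: can move to 0, which is L ⇒ W
n=12: can move to 9, which is L ⇒ W
n=13: can move to 0, which is L ⇒ W
L entries with 0 ≤ n ≤ 13: n = 0, 4, 9; that makes 3.

3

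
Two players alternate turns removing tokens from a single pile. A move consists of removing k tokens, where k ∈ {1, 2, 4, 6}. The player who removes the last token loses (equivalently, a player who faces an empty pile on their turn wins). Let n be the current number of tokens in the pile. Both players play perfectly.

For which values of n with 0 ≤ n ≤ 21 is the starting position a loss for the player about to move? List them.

1, 4, 9, 12, 17, 20

Compute win/loss labels from the base case upward. A position with no move is W. Any other position is W if it can reach an L in one move, else L.
n=0: no move; the opponent has just taken the last token and therefore loses → W
n=1: only reaches 0(W), which is W → L
n=2: reaches L-position 1 → W
n=3: reaches L-position 1 → W
n=4: only reaches 3(W), 2(W), 0(W), all W → L
n=5: reaches L-position 4 → W
n=6: reaches L-position 4 → W
n=7: reaches L-position 1 → W
n=8: reaches L-position 4 → W
n=9: only reaches 8(W), 7(W), 5(W), 3(W), all W → L
n=10: reaches L-position 9 → W
n=11: reaches L-position 9 → W
n=12: only reaches 11(W), 10(W), 8(W), 6(W), all W → L
n=13: reaches L-position 12 → W
n=14: reaches L-position 12 → W
n=15: reaches L-position 9 → W
n=16: reaches L-position 12 → W
n=17: only reaches 16(W), 15(W), 13(W), 11(W), all W → L
n=18: reaches L-position 17 → W
n=19: reaches L-position 17 → W
n=20: only reaches 19(W), 18(W), 16(W), 14(W), all W → L
n=21: reaches L-position 20 → W
The losing starting values of n are exactly the entries labelled L in this table (6 of them).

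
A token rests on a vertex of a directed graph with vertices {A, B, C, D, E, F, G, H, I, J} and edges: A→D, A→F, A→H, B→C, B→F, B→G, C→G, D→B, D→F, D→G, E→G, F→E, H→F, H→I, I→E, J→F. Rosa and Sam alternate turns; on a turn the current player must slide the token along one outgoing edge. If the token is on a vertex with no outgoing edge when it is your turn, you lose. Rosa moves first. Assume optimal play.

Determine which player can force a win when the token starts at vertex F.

Positions with no move are L. A position that does have a move is losing for the player to move precisely when every available move leads to a winning position for the opponent. Fill in the labels:
Every edge goes from a vertex to one that appears earlier in the order G, C, E, F, B, D, I, H, J, A, so processing vertices in that order labels each vertex after all of its successors.
G: no outgoing edge → L
C: W (go to G, an L position)
E: W (go to G, an L position)
F: L (sole option E(W) is W)
B: W (go to F, an L position)
D: W (go to F, an L position)
I: L (sole option E(W) is W)
H: W (go to I, an L position)
J: W (go to F, an L position)
A: W (go to F, an L position)
Every move from F reaches a W position, so the mover loses.

Sam wins.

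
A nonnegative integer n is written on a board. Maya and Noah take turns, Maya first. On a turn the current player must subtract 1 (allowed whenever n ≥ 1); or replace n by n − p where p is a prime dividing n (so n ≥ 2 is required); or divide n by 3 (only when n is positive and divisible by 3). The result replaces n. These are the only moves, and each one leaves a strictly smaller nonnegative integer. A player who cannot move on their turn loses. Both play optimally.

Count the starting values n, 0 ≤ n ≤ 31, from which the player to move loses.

Label each position W (a win for the player to move) or L (a loss). A position with no legal move is L; any other position is W exactly when some move reaches an L, and L when every move reaches a W.
n=0: no move → L
n=1: →0(L), so W
n=2: →0(L), so W
n=3: →0(L), so W
n=4: →2(W), 3(W) — all W, so L
n=5: →0(L), so W
n=6: →4(L), so W
n=7: →0(L), so W
n=8: →6(W), 7(W) — all W, so L
n=9: →8(L), so W
n=10: →8(L), so W
n=11: →0(L), so W
n=12: →4(L), so W
n=13: →0(L), so W
n=14: →7(W), 12(W), 13(W) — all W, so L
n=15: →14(L), so W
n=16: →14(L), so W
n=17: →0(L), so W
n=18: →6(W), 15(W), 16(W), 17(W) — all W, so L
n=19: →0(L), so W
n=20: →18(L), so W
n=21: →14(L), so W
n=22: →11(W), 20(W), 21(W) — all W, so L
n=23: →0(L), so W
n=24: →8(L), so W
n=25: →20(W), 24(W) — all W, so L
n=26: →25(L), so W
n=27: →9(W), 24(W), 26(W) — all W, so L
n=28: →27(L), so W
n=29: →0(L), so W
n=30: →25(L), so W
n=31: →0(L), so W
L entries with 0 ≤ n ≤ 31: n = 0, 4, 8, 14, 18, 22, 25, 27; that makes 8.

8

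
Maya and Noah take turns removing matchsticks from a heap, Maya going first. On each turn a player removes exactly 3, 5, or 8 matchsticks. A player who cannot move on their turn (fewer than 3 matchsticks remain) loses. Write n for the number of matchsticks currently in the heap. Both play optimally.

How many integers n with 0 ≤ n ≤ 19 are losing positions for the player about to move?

Build the W/L table. Terminal = L. A non-terminal position is W if it has a move to some L; otherwise it is L.
n=0: no move → L
n=1: no move → L
n=2: no move → L
n=3: can move to 0, which is L ⇒ W
n=4: can move to 1, which is L ⇒ W
n=5: can move to 2, which is L ⇒ W
n=6: can move to 1, which is L ⇒ W
n=7: can move to 2, which is L ⇒ W
n=8: can move to 0, which is L ⇒ W
n=9: can move to 1, which is L ⇒ W
n=10: can move to 2, which is L ⇒ W
n=11: moves to 8(W), 6(W), 3(W); every one is W ⇒ L
n=12: moves to 9(W), 7(W), 4(W); every one is W ⇒ L
n=13: moves to 10(W), 8(W), 5(W); every one is W ⇒ L
n=14: can move to 11, which is L ⇒ W
n=15: can move to 12, which is L ⇒ W
n=16: can move to 13, which is L ⇒ W
n=17: can move to 12, which is L ⇒ W
n=18: can move to 13, which is L ⇒ W
n=19: can move to 11, which is L ⇒ W
L entries with 0 ≤ n ≤ 19: n = 0, 1, 2, 11, 12, 13; that makes 6.

6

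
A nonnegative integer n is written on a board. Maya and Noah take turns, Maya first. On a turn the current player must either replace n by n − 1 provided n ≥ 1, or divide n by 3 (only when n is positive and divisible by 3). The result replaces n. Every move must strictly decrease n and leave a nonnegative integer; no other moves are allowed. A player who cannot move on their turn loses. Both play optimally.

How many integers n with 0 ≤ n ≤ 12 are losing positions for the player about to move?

Label each position W (a win for the player to move) or L (a loss). A position with no legal move is L; any other position is W exactly when some move reaches an L, and L when every move reaches a W.
n=0: no move → L
n=1: can move to 0, which is L ⇒ W
n=2: the only move is to 1(W), a W ⇒ L
n=3: can move to 2, which is L ⇒ W
n=4: the only move is to 3(W), a W ⇒ L
n=5: can move to 4, which is L ⇒ W
n=6: can move to 2, which is L ⇒ W
n=7: the only move is to 6(W), a W ⇒ L
n=8: can move to 7, which is L ⇒ W
n=9: moves to 3(W), 8(W); every one is W ⇒ L
n=10: can move to 9, which is L ⇒ W
n=11: the only move is to 10(W), a W ⇒ L
n=12: can move to 4, which is L ⇒ W
L entries with 0 ≤ n ≤ 12: n = 0, 2, 4, 7, 9, 11; that makes 6.

6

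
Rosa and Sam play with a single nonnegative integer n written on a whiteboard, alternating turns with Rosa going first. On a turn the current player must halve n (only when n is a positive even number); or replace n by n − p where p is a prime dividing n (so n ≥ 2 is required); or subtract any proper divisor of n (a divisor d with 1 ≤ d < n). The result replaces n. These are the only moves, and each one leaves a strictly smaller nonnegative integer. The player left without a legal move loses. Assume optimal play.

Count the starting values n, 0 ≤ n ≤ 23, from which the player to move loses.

6

Use the standard recursion: the mover loses at a terminal position; elsewhere, the mover wins exactly when some move hands the opponent an L position.
n=0: no move → L
n=1: no move → L
n=2: W (go to 0, an L position)
n=3: W (go to 0, an L position)
n=4: L (options 2(W), 3(W) are all W)
n=5: W (go to 0, an L position)
n=6: W (go to 4, an L position)
n=7: W (go to 0, an L position)
n=8: W (go to 4, an L position)
n=9: L (options 6(W), 8(W) are all W)
n=10: W (go to 9, an L position)
n=11: W (go to 0, an L position)
n=12: W (go to 9, an L position)
n=13: W (go to 0, an L position)
n=14: L (options 7(W), 12(W), 13(W) are all W)
n=15: W (go to 14, an L position)
n=16: W (go to 14, an L position)
n=17: W (go to 0, an L position)
n=18: W (go to 9, an L position)
n=19: W (go to 0, an L position)
n=20: L (options 10(W), 15(W), 16(W), 18(W), 19(W) are all W)
n=21: W (go to 14, an L position)
n=22: W (go to 20, an L position)
n=23: W (go to 0, an L position)
L entries with 0 ≤ n ≤ 23: n = 0, 1, 4, 9, 14, 20; that makes 6.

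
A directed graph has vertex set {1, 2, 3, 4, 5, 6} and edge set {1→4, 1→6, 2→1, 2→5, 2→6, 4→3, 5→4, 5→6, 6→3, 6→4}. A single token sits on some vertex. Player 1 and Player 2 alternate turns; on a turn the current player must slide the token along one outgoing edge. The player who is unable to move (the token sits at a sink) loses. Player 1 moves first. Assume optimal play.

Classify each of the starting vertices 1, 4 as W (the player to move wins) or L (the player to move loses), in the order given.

1: L, 4: W

Positions with no move are L. A position that does have a move is losing for the player to move precisely when every available move leads to a winning position for the opponent. Fill in the labels:
Every edge goes from a vertex to one that appears earlier in the order 3, 4, 6, 5, 1, 2, so processing vertices in that order labels each vertex after all of its successors.
3: no outgoing edge → L
4: W (go to 3, an L position)
6: W (go to 3, an L position)
5: L (options 6(W), 4(W) are all W)
1: L (options 6(W), 4(W) are all W)
2: W (go to 1, an L position)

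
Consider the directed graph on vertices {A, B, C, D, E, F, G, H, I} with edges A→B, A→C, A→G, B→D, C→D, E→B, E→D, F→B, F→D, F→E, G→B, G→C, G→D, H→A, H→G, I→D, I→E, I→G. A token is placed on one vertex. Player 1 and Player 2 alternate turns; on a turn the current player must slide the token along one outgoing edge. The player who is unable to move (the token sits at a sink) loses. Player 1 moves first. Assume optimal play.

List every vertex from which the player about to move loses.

Classify positions by backward induction: terminal positions (no move available) are L. From any other position, the mover wins iff some move reaches an L.
Every edge goes from a vertex to one that appears earlier in the order D, B, E, F, C, G, A, I, H, so processing vertices in that order labels each vertex after all of its successors.
D: no outgoing edge → L
B: →D(L), so W
E: →D(L), so W
F: →D(L), so W
C: →D(L), so W
G: →D(L), so W
A: →G(W), C(W), B(W) — all W, so L
I: →D(L), so W
H: →A(L), so W
The losing starting vertices are exactly the entries labelled L in this table (2 of them).

A, D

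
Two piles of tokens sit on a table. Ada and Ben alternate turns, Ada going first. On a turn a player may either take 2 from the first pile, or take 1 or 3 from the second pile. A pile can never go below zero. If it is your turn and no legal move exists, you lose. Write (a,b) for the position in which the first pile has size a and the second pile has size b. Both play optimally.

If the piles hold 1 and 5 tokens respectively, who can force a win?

Ada wins.

Use the standard recursion: the mover loses at a terminal position; elsewhere, the mover wins exactly when some move hands the opponent an L position.
No move ever increases a pile, so every position that can arise here has a ≤ 1 and b ≤ 5; it is enough to label the cells with 0 ≤ a ≤ 1 and 0 ≤ b ≤ 5.
Every move lowers a or b (never raises either), so fill the grid row by row in increasing a, and left to right within a row: each cell's successors are then already labelled.
      b=0  b=1  b=2  b=3  b=4  b=5
a=0:    L    W    L    W    L    W
a=1:    L    W    L    W    L    W
Cells with no legal move (terminal, hence L): (0,0), (1,0).
The remaining L cells, each justified by listing all of its moves:
(0,2): the only move is to (0,1)(W), a W ⇒ L
(0,4): moves to (0,3)(W), (0,1)(W); every one is W ⇒ L
(1,2): the only move is to (1,1)(W), a W ⇒ L
(1,4): moves to (1,3)(W), (1,1)(W); every one is W ⇒ L
Every other cell has at least one move into one of the L cells above, so it is W.
From (1,5) Ada can move to (1,4), reaching an L position.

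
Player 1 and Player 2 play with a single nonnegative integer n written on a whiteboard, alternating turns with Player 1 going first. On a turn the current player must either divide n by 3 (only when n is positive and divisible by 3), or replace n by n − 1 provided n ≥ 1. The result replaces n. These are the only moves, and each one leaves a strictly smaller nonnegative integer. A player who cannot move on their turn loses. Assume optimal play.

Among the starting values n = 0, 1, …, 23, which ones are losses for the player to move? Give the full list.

0, 2, 4, 7, 9, 11, 13, 15, 17, 19, 22

Use the standard recursion: the mover loses at a terminal position; elsewhere, the mover wins exactly when some move hands the opponent an L position.
n=0: no move → L
n=1: W (go to 0, an L position)
n=2: L (sole option 1(W) is W)
n=3: W (go to 2, an L position)
n=4: L (sole option 3(W) is W)
n=5: W (go to 4, an L position)
n=6: W (go to 2, an L position)
n=7: L (sole option 6(W) is W)
n=8: W (go to 7, an L position)
n=9: L (options 3(W), 8(W) are all W)
n=10: W (go to 9, an L position)
n=11: L (sole option 10(W) is W)
n=12: W (go to 4, an L position)
n=13: L (sole option 12(W) is W)
n=14: W (go to 13, an L position)
n=15: L (options 5(W), 14(W) are all W)
n=16: W (go to 15, an L position)
n=17: L (sole option 16(W) is W)
n=18: W (go to 17, an L position)
n=19: L (sole option 18(W) is W)
n=20: W (go to 19, an L position)
n=21: W (go to 7, an L position)
n=22: L (sole option 21(W) is W)
n=23: W (go to 22, an L position)
The losing starting values of n are exactly the entries labelled L in this table (11 of them).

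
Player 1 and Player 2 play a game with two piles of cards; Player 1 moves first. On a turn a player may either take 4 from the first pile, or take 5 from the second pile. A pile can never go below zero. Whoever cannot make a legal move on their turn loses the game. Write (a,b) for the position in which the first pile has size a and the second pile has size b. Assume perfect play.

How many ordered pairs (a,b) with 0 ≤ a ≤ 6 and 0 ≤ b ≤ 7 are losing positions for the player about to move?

Label each position W (a win for the player to move) or L (a loss). A position with no legal move is L; any other position is W exactly when some move reaches an L, and L when every move reaches a W.
Every move lowers a or b (never raises either), so fill the grid row by row in increasing a, and left to right within a row: each cell's successors are then already labelled.
      b=0  b=1  b=2  b=3  b=4  b=5  b=6  b=7
a=0:    L    L    L    L    L    W    W    W
a=1:    L    L    L    L    L    W    W    W
a=2:    L    L    L    L    L    W    W    W
a=3:    L    L    L    L    L    W    W    W
a=4:    W    W    W    W    W    L    L    L
a=5:    W    W    W    W    W    L    L    L
a=6:    W    W    W    W    W    L    L    L
Cells with no legal move (terminal, hence L): (0,0), (0,1), (0,2), (0,3), (0,4), (1,0), (1,1), (1,2), (1,3), (1,4), (2,0), (2,1), (2,2), (2,3), (2,4), (3,0), (3,1), (3,2), (3,3), (3,4).
The remaining L cells, each justified by listing all of its moves:
(4,5): L (options (0,5)(W), (4,0)(W) are all W)
(4,6): L (options (0,6)(W), (4,1)(W) are all W)
(4,7): L (options (0,7)(W), (4,2)(W) are all W)
(5,5): L (options (1,5)(W), (5,0)(W) are all W)
(5,6): L (options (1,6)(W), (5,1)(W) are all W)
(5,7): L (options (1,7)(W), (5,2)(W) are all W)
(6,5): L (options (2,5)(W), (6,0)(W) are all W)
(6,6): L (options (2,6)(W), (6,1)(W) are all W)
(6,7): L (options (2,7)(W), (6,2)(W) are all W)
Every other cell has at least one move into one of the L cells above, so it is W.
L cells per row: a=0: 5, a=1: 5, a=2: 5, a=3: 5, a=4: 3, a=5: 3, a=6: 3; total 29.

29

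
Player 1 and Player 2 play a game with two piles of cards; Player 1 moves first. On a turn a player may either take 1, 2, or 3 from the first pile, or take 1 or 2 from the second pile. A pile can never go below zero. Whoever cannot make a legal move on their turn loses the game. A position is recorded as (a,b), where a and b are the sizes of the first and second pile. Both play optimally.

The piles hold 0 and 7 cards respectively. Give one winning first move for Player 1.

Classify positions by backward induction: terminal positions (no move available) are L. From any other position, the mover wins iff some move reaches an L.
No move ever increases a pile, so every position that can arise here has a ≤ 0 and b ≤ 7; it is enough to label the cells with 0 ≤ a ≤ 0 and 0 ≤ b ≤ 7.
Every move lowers a or b (never raises either), so fill the grid row by row in increasing a, and left to right within a row: each cell's successors are then already labelled.
      b=0  b=1  b=2  b=3  b=4  b=5  b=6  b=7
a=0:    L    W    W    L    W    W    L    W
Cells with no legal move (terminal, hence L): (0,0).
The remaining L cells, each justified by listing all of its moves:
(0,3): →(0,2)(W), (0,1)(W) — all W, so L
(0,6): →(0,5)(W), (0,4)(W) — all W, so L
Every other cell has at least one move into one of the L cells above, so it is W.
From (0,7), the L positions reachable in one move are: (0,6).

Move to (0,6).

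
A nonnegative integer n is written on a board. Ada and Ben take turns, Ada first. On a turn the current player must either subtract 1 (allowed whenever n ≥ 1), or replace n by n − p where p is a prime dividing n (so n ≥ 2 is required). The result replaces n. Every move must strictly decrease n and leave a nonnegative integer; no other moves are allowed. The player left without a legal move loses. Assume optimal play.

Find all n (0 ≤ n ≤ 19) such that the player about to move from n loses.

0, 4, 8, 12, 16

Label each position W (a win for the player to move) or L (a loss). A position with no legal move is L; any other position is W exactly when some move reaches an L, and L when every move reaches a W.
n=0: no move → L
n=1: →0(L), so W
n=2: →0(L), so W
n=3: →0(L), so W
n=4: →2(W), 3(W) — all W, so L
n=5: →0(L), so W
n=6: →4(L), so W
n=7: →0(L), so W
n=8: →6(W), 7(W) — all W, so L
n=9: →8(L), so W
n=10: →8(L), so W
n=11: →0(L), so W
n=12: →9(W), 10(W), 11(W) — all W, so L
n=13: →0(L), so W
n=14: →12(L), so W
n=15: →12(L), so W
n=16: →14(W), 15(W) — all W, so L
n=17: →0(L), so W
n=18: →16(L), so W
n=19: →0(L), so W
The losing starting values of n are exactly the entries labelled L in this table (5 of them).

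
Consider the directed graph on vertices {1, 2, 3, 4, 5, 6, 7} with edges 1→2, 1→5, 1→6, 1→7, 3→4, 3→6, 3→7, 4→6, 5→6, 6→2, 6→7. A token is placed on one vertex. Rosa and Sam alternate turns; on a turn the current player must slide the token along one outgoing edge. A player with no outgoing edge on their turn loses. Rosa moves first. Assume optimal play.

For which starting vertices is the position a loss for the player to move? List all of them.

Build the W/L table. Terminal = L. A non-terminal position is W if it has a move to some L; otherwise it is L.
Every edge goes from a vertex to one that appears earlier in the order 2, 7, 6, 4, 3, 5, 1, so processing vertices in that order labels each vertex after all of its successors.
2: no outgoing edge → L
7: no outgoing edge → L
6: can move to 7, which is L ⇒ W
4: the only move is to 6(W), a W ⇒ L
3: can move to 4, which is L ⇒ W
5: the only move is to 6(W), a W ⇒ L
1: can move to 5, which is L ⇒ W
Reading off the rows marked L gives the requested list; there are 4 such vertices.

2, 4, 5, 7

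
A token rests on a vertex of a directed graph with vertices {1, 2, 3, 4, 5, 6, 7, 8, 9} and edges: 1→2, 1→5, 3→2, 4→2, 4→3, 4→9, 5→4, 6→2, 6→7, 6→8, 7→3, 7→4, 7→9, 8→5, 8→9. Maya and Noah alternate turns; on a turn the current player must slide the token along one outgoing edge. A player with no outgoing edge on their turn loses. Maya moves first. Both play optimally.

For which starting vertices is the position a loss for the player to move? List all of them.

Compute win/loss labels from the base case upward. A position with no move is L. Any other position is W if it can reach an L in one move, else L.
Every edge goes from a vertex to one that appears earlier in the order 9, 2, 3, 4, 7, 5, 8, 1, 6, so processing vertices in that order labels each vertex after all of its successors.
9: no outgoing edge → L
2: no outgoing edge → L
3: reaches L-position 2 → W
4: reaches L-position 2 → W
7: reaches L-position 9 → W
5: only reaches 4(W), which is W → L
8: reaches L-position 5 → W
1: reaches L-position 5 → W
6: reaches L-position 2 → W
Reading off the rows marked L gives the requested list; there are 3 such vertices.

2, 5, 9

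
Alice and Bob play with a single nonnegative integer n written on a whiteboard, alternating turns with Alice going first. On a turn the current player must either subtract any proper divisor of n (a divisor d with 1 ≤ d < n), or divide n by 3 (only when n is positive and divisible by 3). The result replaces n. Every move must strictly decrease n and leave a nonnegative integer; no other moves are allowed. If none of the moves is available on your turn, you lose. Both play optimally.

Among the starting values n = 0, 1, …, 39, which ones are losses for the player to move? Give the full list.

Classify positions by backward induction: terminal positions (no move available) are L. From any other position, the mover wins iff some move reaches an L.
n=0: no move → L
n=1: no move → L
n=2: →1(L), so W
n=3: →1(L), so W
n=4: →2(W), 3(W) — all W, so L
n=5: →4(L), so W
n=6: →4(L), so W
n=7: →6(W) only, which is W, so L
n=8: →4(L), so W
n=9: →3(W), 6(W), 8(W) — all W, so L
n=10: →9(L), so W
n=11: →10(W) only, which is W, so L
n=12: →4(L), so W
n=13: →12(W) only, which is W, so L
n=14: →7(L), so W
n=15: →5(W), 10(W), 12(W), 14(W) — all W, so L
n=16: →15(L), so W
n=17: →16(W) only, which is W, so L
n=18: →9(L), so W
n=19: →18(W) only, which is W, so L
n=20: →15(L), so W
n=21: →7(L), so W
n=22: →11(L), so W
n=23: →22(W) only, which is W, so L
n=24: →23(L), so W
n=25: →20(W), 24(W) — all W, so L
n=26: →13(L), so W
n=27: →9(L), so W
n=28: →14(W), 21(W), 24(W), 26(W), 27(W) — all W, so L
n=29: →28(L), so W
n=30: →15(L), so W
n=31: →30(W) only, which is W, so L
n=32: →28(L), so W
n=33: →11(L), so W
n=34: →17(L), so W
n=35: →28(L), so W
n=36: →12(W), 18(W), 24(W), 27(W), 30(W), 32(W), 33(W), 34(W), 35(W) — all W, so L
n=37: →36(L), so W
n=38: →19(L), so W
n=39: →13(L), so W
The losing starting values of n are exactly the entries labelled L in this table (15 of them).

0, 1, 4, 7, 9, 11, 13, 15, 17, 19, 23, 25, 28, 31, 36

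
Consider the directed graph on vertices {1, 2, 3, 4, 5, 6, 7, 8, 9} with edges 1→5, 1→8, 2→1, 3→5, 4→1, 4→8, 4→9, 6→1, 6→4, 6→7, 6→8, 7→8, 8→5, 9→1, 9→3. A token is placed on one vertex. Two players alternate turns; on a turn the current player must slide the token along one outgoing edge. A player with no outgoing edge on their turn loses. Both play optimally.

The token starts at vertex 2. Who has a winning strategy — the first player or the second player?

The second player wins.

Label each position W (a win for the player to move) or L (a loss). A position with no legal move is L; any other position is W exactly when some move reaches an L, and L when every move reaches a W.
Every edge goes from a vertex to one that appears earlier in the order 5, 8, 1, 3, 9, 7, 4, 2, 6, so processing vertices in that order labels each vertex after all of its successors.
5: no outgoing edge → L
8: W (go to 5, an L position)
1: W (go to 5, an L position)
3: W (go to 5, an L position)
9: L (options 3(W), 1(W) are all W)
7: L (sole option 8(W) is W)
4: W (go to 9, an L position)
2: L (sole option 1(W) is W)
6: W (go to 7, an L position)
The starting position 2 is L: whatever the player to move does, the opponent receives a W position.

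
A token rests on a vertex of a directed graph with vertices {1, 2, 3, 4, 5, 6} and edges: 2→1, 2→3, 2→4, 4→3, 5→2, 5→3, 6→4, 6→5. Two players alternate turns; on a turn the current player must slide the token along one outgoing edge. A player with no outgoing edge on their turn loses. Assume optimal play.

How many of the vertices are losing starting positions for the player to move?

Label each position W (a win for the player to move) or L (a loss). A position with no legal move is L; any other position is W exactly when some move reaches an L, and L when every move reaches a W.
Every edge goes from a vertex to one that appears earlier in the order 1, 3, 4, 2, 5, 6, so processing vertices in that order labels each vertex after all of its successors.
1: no outgoing edge → L
3: no outgoing edge → L
4: →3(L), so W
2: →3(L), so W
5: →3(L), so W
6: →5(W), 4(W) — all W, so L
The L vertices are 1, 3, 6; that is 3 in all.

3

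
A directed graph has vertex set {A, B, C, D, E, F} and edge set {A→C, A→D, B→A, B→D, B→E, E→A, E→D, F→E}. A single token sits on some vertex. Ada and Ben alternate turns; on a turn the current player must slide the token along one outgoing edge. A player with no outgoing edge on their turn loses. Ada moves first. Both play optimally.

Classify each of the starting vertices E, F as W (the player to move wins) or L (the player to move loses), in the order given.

Use the standard recursion: the mover loses at a terminal position; elsewhere, the mover wins exactly when some move hands the opponent an L position.
Every edge goes from a vertex to one that appears earlier in the order D, C, A, E, B, F, so processing vertices in that order labels each vertex after all of its successors.
D: no outgoing edge → L
C: no outgoing edge → L
A: can move to C, which is L ⇒ W
E: can move to D, which is L ⇒ W
B: can move to D, which is L ⇒ W
F: the only move is to E(W), a W ⇒ L

E: W, F: L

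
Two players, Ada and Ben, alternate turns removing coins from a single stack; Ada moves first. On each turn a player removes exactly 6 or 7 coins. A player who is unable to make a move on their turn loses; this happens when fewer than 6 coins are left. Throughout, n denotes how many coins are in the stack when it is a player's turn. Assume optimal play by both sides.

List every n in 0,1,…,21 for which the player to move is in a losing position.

Work bottom-up. With no move the player to move loses. Otherwise the position is W if at least one move leads to an L position for the opponent, and L if every move leads to a W.
n=0: no move → L
n=1: no move → L
n=2: no move → L
n=3: no move → L
n=4: no move → L
n=5: no move → L
n=6: can move to 0, which is L ⇒ W
n=7: can move to 1, which is L ⇒ W
n=8: can move to 2, which is L ⇒ W
n=9: can move to 3, which is L ⇒ W
n=10: can move to 4, which is L ⇒ W
n=11: can move to 5, which is L ⇒ W
n=12: can move to 5, which is L ⇒ W
n=13: moves to 7(W), 6(W); every one is W ⇒ L
n=14: moves to 8(W), 7(W); every one is W ⇒ L
n=15: moves to 9(W), 8(W); every one is W ⇒ L
n=16: moves to 10(W), 9(W); every one is W ⇒ L
n=17: moves to 11(W), 10(W); every one is W ⇒ L
n=18: moves to 12(W), 11(W); every one is W ⇒ L
n=19: can move to 13, which is L ⇒ W
n=20: can move to 14, which is L ⇒ W
n=21: can move to 15, which is L ⇒ W
Reading off the rows marked L gives the requested list; there are 12 such values of n.

0, 1, 2, 3, 4, 5, 13, 14, 15, 16, 17, 18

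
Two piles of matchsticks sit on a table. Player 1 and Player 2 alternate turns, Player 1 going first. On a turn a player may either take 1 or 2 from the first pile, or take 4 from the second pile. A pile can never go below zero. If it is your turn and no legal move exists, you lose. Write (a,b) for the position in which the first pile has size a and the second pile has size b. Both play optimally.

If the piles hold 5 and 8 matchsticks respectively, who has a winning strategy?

Use the standard recursion: the mover loses at a terminal position; elsewhere, the mover wins exactly when some move hands the opponent an L position.
No move ever increases a pile, so every position that can arise here has a ≤ 5 and b ≤ 8; it is enough to label the cells with 0 ≤ a ≤ 5 and 0 ≤ b ≤ 8.
Every move lowers a or b (never raises either), so fill the grid row by row in increasing a, and left to right within a row: each cell's successors are then already labelled.
      b=0  b=1  b=2  b=3  b=4  b=5  b=6  b=7  b=8
a=0:    L    L    L    L    W    W    W    W    L
a=1:    W    W    W    W    L    L    L    L    W
a=2:    W    W    W    W    W    W    W    W    W
a=3:    L    L    L    L    W    W    W    W    L
a=4:    W    W    W    W    L    L    L    L    W
a=5:    W    W    W    W    W    W    W    W    W
Cells with no legal move (terminal, hence L): (0,0), (0,1), (0,2), (0,3).
The remaining L cells, each justified by listing all of its moves:
(0,8): the only move is to (0,4)(W), a W ⇒ L
(1,4): moves to (0,4)(W), (1,0)(W); every one is W ⇒ L
(1,5): moves to (0,5)(W), (1,1)(W); every one is W ⇒ L
(1,6): moves to (0,6)(W), (1,2)(W); every one is W ⇒ L
(1,7): moves to (0,7)(W), (1,3)(W); every one is W ⇒ L
(3,0): moves to (2,0)(W), (1,0)(W); every one is W ⇒ L
(3,1): moves to (2,1)(W), (1,1)(W); every one is W ⇒ L
(3,2): moves to (2,2)(W), (1,2)(W); every one is W ⇒ L
(3,3): moves to (2,3)(W), (1,3)(W); every one is W ⇒ L
(3,8): moves to (2,8)(W), (1,8)(W), (3,4)(W); every one is W ⇒ L
(4,4): moves to (3,4)(W), (2,4)(W), (4,0)(W); every one is W ⇒ L
(4,5): moves to (3,5)(W), (2,5)(W), (4,1)(W); every one is W ⇒ L
(4,6): moves to (3,6)(W), (2,6)(W), (4,2)(W); every one is W ⇒ L
(4,7): moves to (3,7)(W), (2,7)(W), (4,3)(W); every one is W ⇒ L
Every other cell has at least one move into one of the L cells above, so it is W.
The starting position (5,8) is W: Player 1 should move to (3,8), handing over an L position.

Player 1 wins.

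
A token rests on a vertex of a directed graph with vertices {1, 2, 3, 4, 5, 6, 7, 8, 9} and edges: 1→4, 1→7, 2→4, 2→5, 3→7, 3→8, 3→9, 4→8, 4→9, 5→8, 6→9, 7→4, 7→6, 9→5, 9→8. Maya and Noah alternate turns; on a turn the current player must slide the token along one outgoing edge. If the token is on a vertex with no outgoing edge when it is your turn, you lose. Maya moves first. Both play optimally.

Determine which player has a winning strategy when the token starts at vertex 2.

Positions with no move are L. A position that does have a move is losing for the player to move precisely when every available move leads to a winning position for the opponent. Fill in the labels:
Every edge goes from a vertex to one that appears earlier in the order 8, 5, 9, 4, 6, 7, 1, 3, 2, so processing vertices in that order labels each vertex after all of its successors.
8: no outgoing edge → L
5: W (go to 8, an L position)
9: W (go to 8, an L position)
4: W (go to 8, an L position)
6: L (sole option 9(W) is W)
7: W (go to 6, an L position)
1: L (options 7(W), 4(W) are all W)
3: W (go to 8, an L position)
2: L (options 4(W), 5(W) are all W)
The starting position 2 is L: whatever Maya does, the opponent receives a W position.

Noah wins.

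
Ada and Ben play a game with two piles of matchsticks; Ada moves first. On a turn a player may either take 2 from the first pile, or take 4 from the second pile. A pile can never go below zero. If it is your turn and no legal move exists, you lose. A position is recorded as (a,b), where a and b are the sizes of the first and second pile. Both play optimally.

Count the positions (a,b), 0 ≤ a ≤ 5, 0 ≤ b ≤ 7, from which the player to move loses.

24

Classify positions by backward induction: terminal positions (no move available) are L. From any other position, the mover wins iff some move reaches an L.
Every move lowers a or b (never raises either), so fill the grid row by row in increasing a, and left to right within a row: each cell's successors are then already labelled.
      b=0  b=1  b=2  b=3  b=4  b=5  b=6  b=7
a=0:    L    L    L    L    W    W    W    W
a=1:    L    L    L    L    W    W    W    W
a=2:    W    W    W    W    L    L    L    L
a=3:    W    W    W    W    L    L    L    L
a=4:    L    L    L    L    W    W    W    W
a=5:    L    L    L    L    W    W    W    W
Cells with no legal move (terminal, hence L): (0,0), (0,1), (0,2), (0,3), (1,0), (1,1), (1,2), (1,3).
The remaining L cells, each justified by listing all of its moves:
(2,4): moves to (0,4)(W), (2,0)(W); every one is W ⇒ L
(2,5): moves to (0,5)(W), (2,1)(W); every one is W ⇒ L
(2,6): moves to (0,6)(W), (2,2)(W); every one is W ⇒ L
(2,7): moves to (0,7)(W), (2,3)(W); every one is W ⇒ L
(3,4): moves to (1,4)(W), (3,0)(W); every one is W ⇒ L
(3,5): moves to (1,5)(W), (3,1)(W); every one is W ⇒ L
(3,6): moves to (1,6)(W), (3,2)(W); every one is W ⇒ L
(3,7): moves to (1,7)(W), (3,3)(W); every one is W ⇒ L
(4,0): the only move is to (2,0)(W), a W ⇒ L
(4,1): the only move is to (2,1)(W), a W ⇒ L
(4,2): the only move is to (2,2)(W), a W ⇒ L
(4,3): the only move is to (2,3)(W), a W ⇒ L
(5,0): the only move is to (3,0)(W), a W ⇒ L
(5,1): the only move is to (3,1)(W), a W ⇒ L
(5,2): the only move is to (3,2)(W), a W ⇒ L
(5,3): the only move is to (3,3)(W), a W ⇒ L
Every other cell has at least one move into one of the L cells above, so it is W.
L cells per row: a=0: 4, a=1: 4, a=2: 4, a=3: 4, a=4: 4, a=5: 4; total 24.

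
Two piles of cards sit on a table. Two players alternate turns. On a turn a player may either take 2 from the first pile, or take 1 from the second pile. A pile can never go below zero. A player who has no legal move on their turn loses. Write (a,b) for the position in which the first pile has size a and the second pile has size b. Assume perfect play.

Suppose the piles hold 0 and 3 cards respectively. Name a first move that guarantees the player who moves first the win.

Move to (0,2).

Use the standard recursion: the mover loses at a terminal position; elsewhere, the mover wins exactly when some move hands the opponent an L position.
No move ever increases a pile, so every position that can arise here has a ≤ 0 and b ≤ 3; it is enough to label the cells with 0 ≤ a ≤ 0 and 0 ≤ b ≤ 3.
Every move lowers a or b (never raises either), so fill the grid row by row in increasing a, and left to right within a row: each cell's successors are then already labelled.
      b=0  b=1  b=2  b=3
a=0:    L    W    L    W
Cells with no legal move (terminal, hence L): (0,0).
The remaining L cells, each justified by listing all of its moves:
(0,2): only reaches (0,1)(W), which is W → L
Every other cell has at least one move into one of the L cells above, so it is W.
From (0,3), the L positions reachable in one move are: (0,2).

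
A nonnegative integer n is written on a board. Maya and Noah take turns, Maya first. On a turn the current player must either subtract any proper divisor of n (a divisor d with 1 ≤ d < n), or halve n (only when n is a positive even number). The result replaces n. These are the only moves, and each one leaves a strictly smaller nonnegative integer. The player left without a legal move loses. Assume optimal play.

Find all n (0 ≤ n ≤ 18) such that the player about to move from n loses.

Compute win/loss labels from the base case upward. A position with no move is L. Any other position is W if it can reach an L in one move, else L.
n=0: no move → L
n=1: no move → L
n=2: W (go to 1, an L position)
n=3: L (sole option 2(W) is W)
n=4: W (go to 3, an L position)
n=5: L (sole option 4(W) is W)
n=6: W (go to 3, an L position)
n=7: L (sole option 6(W) is W)
n=8: W (go to 7, an L position)
n=9: L (options 6(W), 8(W) are all W)
n=10: W (go to 5, an L position)
n=11: L (sole option 10(W) is W)
n=12: W (go to 9, an L position)
n=13: L (sole option 12(W) is W)
n=14: W (go to 7, an L position)
n=15: L (options 10(W), 12(W), 14(W) are all W)
n=16: W (go to 15, an L position)
n=17: L (sole option 16(W) is W)
n=18: W (go to 9, an L position)
The losing starting values of n are exactly the entries labelled L in this table (10 of them).

0, 1, 3, 5, 7, 9, 11, 13, 15, 17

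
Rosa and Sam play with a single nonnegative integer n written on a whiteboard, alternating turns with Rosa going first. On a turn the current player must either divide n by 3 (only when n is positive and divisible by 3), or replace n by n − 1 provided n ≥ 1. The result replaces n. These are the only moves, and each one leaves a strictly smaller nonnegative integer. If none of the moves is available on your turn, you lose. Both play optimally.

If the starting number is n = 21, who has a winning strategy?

Rosa wins.

Compute win/loss labels from the base case upward. A position with no move is L. Any other position is W if it can reach an L in one move, else L.
n=0: no move → L
n=1: →0(L), so W
n=2: →1(W) only, which is W, so L
n=3: →2(L), so W
n=4: →3(W) only, which is W, so L
n=5: →4(L), so W
n=6: →2(L), so W
n=7: →6(W) only, which is W, so L
n=8: →7(L), so W
n=9: →3(W), 8(W) — all W, so L
n=10: →9(L), so W
n=11: →10(W) only, which is W, so L
n=12: →4(L), so W
n=13: →12(W) only, which is W, so L
n=14: →13(L), so W
n=15: →5(W), 14(W) — all W, so L
n=16: →15(L), so W
n=17: →16(W) only, which is W, so L
n=18: →17(L), so W
n=19: →18(W) only, which is W, so L
n=20: →19(L), so W
n=21: →7(L), so W
The starting position 21 is W: Rosa should move to 7, handing over an L position.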